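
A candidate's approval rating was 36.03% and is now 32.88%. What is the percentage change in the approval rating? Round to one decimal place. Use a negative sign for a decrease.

The change is 32.88 − 36.03 = -3.15 percentage points.
Relative to the original 36.03%, that is -3.15 ÷ 36.03 ≈ -8.7%.

-8.7%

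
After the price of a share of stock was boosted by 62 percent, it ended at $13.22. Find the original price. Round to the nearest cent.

$8.16

The overall multiplier applied was 1.62.
So the original price was $13.22 ÷ 1.62 ≈ $8.16.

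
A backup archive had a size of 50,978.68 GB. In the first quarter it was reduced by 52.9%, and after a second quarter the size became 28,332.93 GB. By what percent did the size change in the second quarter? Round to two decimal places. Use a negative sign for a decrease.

After the first quarter: 50,978.68 × 0.471 = 24010.95828.
Second-quarter multiplier: 28,332.93 ÷ 24010.95828 ≈ 1.18.
That is a change of 18.00%.

18.00%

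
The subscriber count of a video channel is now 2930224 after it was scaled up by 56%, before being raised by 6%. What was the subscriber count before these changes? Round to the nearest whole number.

Undoing the 6% increase: 2930224 ÷ 1.06 ≈ 2764362.264151.
Undoing the 56% increase: 2764362.264151 ÷ 1.56 ≈ 1772027.

1772027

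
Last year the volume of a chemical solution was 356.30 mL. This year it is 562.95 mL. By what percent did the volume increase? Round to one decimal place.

58.0%

Change: 562.95 − 356.30 = 206.65.
Relative to the original: 206.65 ÷ 356.30 ≈ 58.0%.
So the volume increased by 58.0%.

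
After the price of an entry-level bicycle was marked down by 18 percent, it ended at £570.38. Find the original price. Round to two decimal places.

The overall multiplier applied was 0.82.
So the original price was £570.38 ÷ 0.82 ≈ £695.59.

£695.59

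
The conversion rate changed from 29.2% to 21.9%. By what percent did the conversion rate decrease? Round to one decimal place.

The change is 21.9 − 29.2 = -7.3 percentage points.
Relative to the original 29.2%, that is -7.3 ÷ 29.2 = -25.0%.
So the conversion rate fell by 25.0%.

25.0%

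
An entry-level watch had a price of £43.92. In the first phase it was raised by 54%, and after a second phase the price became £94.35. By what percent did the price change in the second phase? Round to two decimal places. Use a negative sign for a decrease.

39.50%

After the first phase: £43.92 × 1.54 = £67.6368.
Second-phase multiplier: £94.35 ÷ £67.6368 ≈ 1.394951.
That is a change of 39.50%.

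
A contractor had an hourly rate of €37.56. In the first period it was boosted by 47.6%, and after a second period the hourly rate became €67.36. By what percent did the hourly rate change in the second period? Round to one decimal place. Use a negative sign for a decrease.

21.5%

After the first period: €37.56 × 1.476 = €55.43856.
Second-period multiplier: €67.36 ÷ €55.43856 ≈ 1.21504.
That is a change of 21.5%.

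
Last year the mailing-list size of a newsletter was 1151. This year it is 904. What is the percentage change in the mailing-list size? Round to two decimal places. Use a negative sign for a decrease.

Change: 904 − 1151 = -247.
Relative to the original: -247 ÷ 1151 ≈ -21.46%.

-21.46%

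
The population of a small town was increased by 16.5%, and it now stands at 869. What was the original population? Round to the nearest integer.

746

The overall multiplier applied was 1.165.
So the original population was 869 ÷ 1.165 ≈ 746.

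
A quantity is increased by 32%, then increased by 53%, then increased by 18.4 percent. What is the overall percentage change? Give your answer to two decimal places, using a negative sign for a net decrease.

139.12%

A 32% increase multiplies by 1.32.
Then a 53% increase: 1.32 × 1.53 = 2.0196.
Then an 18.4% increase: 2.0196 × 1.184 = 2.3912064.
Overall factor 2.3912064, i.e. 139.12%.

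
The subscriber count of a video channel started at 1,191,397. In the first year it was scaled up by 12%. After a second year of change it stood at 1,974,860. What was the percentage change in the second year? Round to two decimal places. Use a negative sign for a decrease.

After the first year: 1,191,397 × 1.12 = 1334364.64.
Second-year multiplier: 1,974,860 ÷ 1334364.64 ≈ 1.48.
That is a change of 48.00%.

48.00%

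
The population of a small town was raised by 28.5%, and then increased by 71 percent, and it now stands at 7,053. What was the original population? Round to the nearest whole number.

The overall multiplier applied was 1.285 × 1.71 = 2.19735.
So the original population was 7,053 ÷ 2.19735 ≈ 3,210.

3,210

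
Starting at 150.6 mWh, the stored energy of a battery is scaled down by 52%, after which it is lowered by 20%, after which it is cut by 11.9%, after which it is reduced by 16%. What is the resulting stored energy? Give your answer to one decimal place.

42.8 mWh

After the 52% decrease: 150.6 × 0.48 = 72.288.
After the 20% decrease: 72.288 × 0.8 = 57.8304.
After the 11.9% decrease: 57.8304 × 0.881 = 50.9485824.
16% decrease: 50.9485824 × 0.84 = 42.796809216 ≈ 42.8.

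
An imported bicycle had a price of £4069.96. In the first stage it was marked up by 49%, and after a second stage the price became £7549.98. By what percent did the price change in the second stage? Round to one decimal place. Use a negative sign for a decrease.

24.5%

After the first stage: £4069.96 × 1.49 = £6064.2404.
Second-stage multiplier: £7549.98 ÷ £6064.2404 ≈ 1.245.
That is a change of 24.5%.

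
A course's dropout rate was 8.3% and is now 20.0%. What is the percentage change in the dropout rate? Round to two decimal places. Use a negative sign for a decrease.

140.96%

The change is 20.0 − 8.3 = 11.7 percentage points.
Relative to the original 8.3%, that is 11.7 ÷ 8.3 ≈ 140.96%.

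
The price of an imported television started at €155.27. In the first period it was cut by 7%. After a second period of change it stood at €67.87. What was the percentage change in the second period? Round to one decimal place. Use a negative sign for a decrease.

-53.0%

After the first period: €155.27 × 0.93 = €144.4011.
Second-period multiplier: €67.87 ÷ €144.4011 ≈ 0.47001.
That is a change of -53.0%.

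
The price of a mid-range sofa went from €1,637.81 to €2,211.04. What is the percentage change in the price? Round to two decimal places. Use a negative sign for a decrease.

Change: €2,211.04 − €1,637.81 = €573.23.
Relative to the original: €573.23 ÷ €1,637.81 ≈ 35.00%.

35.00%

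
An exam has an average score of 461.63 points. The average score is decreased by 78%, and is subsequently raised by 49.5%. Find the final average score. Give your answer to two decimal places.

151.83 points

Apply the 78% decrease: 461.63 × 0.22 = 101.5586.
Apply the 49.5% increase: 101.5586 × 1.495 = 151.830107 ≈ 151.83.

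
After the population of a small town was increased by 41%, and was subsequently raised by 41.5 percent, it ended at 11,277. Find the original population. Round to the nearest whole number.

5,652

Undoing the 41.5% increase: 11,277 ÷ 1.415 ≈ 7969.611307.
Undoing the 41% increase: 7969.611307 ÷ 1.41 ≈ 5,652.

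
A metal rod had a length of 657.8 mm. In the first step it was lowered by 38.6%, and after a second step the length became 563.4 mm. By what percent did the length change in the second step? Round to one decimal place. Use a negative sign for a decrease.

39.5%

After the first step: 657.8 × 0.614 = 403.8892.
Second-step multiplier: 563.4 ÷ 403.8892 ≈ 1.39494.
That is a change of 39.5%.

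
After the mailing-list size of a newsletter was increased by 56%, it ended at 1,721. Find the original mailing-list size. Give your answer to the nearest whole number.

1,103

The overall multiplier applied was 1.56.
So the original mailing-list size was 1,721 ÷ 1.56 ≈ 1,103.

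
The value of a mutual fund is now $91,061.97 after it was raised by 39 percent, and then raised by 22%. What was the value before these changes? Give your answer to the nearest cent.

Undoing the 22% increase: $91,061.97 ÷ 1.22 ≈ $74640.959016.
Undoing the 39% increase: $74640.959016 ÷ 1.39 ≈ $53,698.53.

$53,698.53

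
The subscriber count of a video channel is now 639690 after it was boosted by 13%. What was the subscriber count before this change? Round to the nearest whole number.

566097

The overall multiplier applied was 1.13.
So the original subscriber count was 639690 ÷ 1.13 ≈ 566097.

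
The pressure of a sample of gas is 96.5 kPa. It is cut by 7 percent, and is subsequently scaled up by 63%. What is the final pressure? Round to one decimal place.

146.3 kPa

Apply the 7% decrease: 96.5 × 0.93 = 89.745.
63% increase: 89.745 × 1.63 = 146.28435 ≈ 146.3.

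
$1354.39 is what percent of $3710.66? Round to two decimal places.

36.50%

$1354.39 ÷ $3710.66 ≈ 36.50%.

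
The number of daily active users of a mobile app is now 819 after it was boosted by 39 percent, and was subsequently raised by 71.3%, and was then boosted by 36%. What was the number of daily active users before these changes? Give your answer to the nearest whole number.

253

Undoing the 36% increase: 819 ÷ 1.36 ≈ 602.205882.
Undoing the 71.3% increase: 602.205882 ÷ 1.713 ≈ 351.550427.
Undoing the 39% increase: 351.550427 ÷ 1.39 ≈ 253.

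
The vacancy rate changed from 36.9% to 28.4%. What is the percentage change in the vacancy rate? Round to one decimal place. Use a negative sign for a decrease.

-23.0%

The change is 28.4 − 36.9 = -8.5 percentage points.
Relative to the original 36.9%, that is -8.5 ÷ 36.9 ≈ -23.0%.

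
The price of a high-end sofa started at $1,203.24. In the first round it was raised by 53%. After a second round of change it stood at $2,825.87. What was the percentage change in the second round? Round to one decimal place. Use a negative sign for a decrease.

53.5%

After the first round: $1,203.24 × 1.53 = $1840.9572.
Second-round multiplier: $2,825.87 ÷ $1840.9572 ≈ 1.535.
That is a change of 53.5%.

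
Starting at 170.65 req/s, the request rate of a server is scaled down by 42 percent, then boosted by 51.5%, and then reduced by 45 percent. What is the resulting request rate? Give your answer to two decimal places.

Each change multiplies by a factor: 0.58 × 1.515 × 0.55 = 0.483285.
170.65 × 0.483285 = 82.47258525 ≈ 82.47.

82.47 req/s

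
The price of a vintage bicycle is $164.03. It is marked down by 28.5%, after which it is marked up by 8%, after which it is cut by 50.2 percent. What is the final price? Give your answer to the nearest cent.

After the 28.5% decrease: $164.03 × 0.715 = $117.28145.
After the 8% increase: $117.28145 × 1.08 = $126.663966.
Apply the 50.2% decrease: $126.663966 × 0.498 = $63.078655068 ≈ $63.08.

$63.08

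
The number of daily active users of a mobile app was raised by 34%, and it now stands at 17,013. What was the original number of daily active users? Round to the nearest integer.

12,696

The overall multiplier applied was 1.34.
So the original number of daily active users was 17,013 ÷ 1.34 ≈ 12,696.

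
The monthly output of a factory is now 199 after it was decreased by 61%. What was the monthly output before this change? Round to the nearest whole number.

510

The overall multiplier applied was 0.39.
So the original monthly output was 199 ÷ 0.39 ≈ 510.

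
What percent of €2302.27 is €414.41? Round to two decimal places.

€414.41 ÷ €2302.27 ≈ 18.00%.

18.00%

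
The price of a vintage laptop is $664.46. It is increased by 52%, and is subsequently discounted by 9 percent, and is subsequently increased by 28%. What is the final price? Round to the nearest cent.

Each change multiplies by a factor: 1.52 × 0.91 × 1.28 = 1.770496.
$664.46 × 1.770496 = $1176.42377216 ≈ $1176.42.

$1176.42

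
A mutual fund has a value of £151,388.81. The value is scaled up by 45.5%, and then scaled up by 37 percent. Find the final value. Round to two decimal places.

£301,770.88

After the 45.5% increase: £151,388.81 × 1.455 = £220270.71855.
37% increase: £220270.71855 × 1.37 = £301770.8844135 ≈ £301,770.88.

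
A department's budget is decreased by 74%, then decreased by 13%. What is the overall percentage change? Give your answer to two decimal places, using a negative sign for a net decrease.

-77.38%

A 74% decrease multiplies by 0.26.
Then a 13% decrease: 0.26 × 0.87 = 0.2262.
Overall factor 0.2262, i.e. -77.38%.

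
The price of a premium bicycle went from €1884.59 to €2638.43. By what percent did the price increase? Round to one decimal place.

40.0%

Change: €2638.43 − €1884.59 = €753.84.
Relative to the original: €753.84 ÷ €1884.59 ≈ 40.0%.
So the price increased by 40.0%.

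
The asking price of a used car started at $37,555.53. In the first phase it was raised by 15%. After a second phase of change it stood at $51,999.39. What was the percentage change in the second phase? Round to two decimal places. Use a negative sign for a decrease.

After the first phase: $37,555.53 × 1.15 = $43188.8595.
Second-phase multiplier: $51,999.39 ÷ $43188.8595 ≈ 1.204.
That is a change of 20.40%.

20.40%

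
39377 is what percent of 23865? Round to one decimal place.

165.0%

39377 ÷ 23865 ≈ 165.0%.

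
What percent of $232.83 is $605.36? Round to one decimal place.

260.0%

$605.36 ÷ $232.83 ≈ 260.0%.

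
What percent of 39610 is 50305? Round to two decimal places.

127.00%

50305 ÷ 39610 ≈ 127.00%.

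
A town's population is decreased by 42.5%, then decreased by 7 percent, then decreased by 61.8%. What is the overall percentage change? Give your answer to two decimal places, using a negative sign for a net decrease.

A 42.5% decrease multiplies by 0.575.
Then a 7% decrease: 0.575 × 0.93 = 0.53475.
Then a 61.8% decrease: 0.53475 × 0.382 = 0.2042745.
Overall factor 0.2042745, i.e. -79.57%.

-79.57%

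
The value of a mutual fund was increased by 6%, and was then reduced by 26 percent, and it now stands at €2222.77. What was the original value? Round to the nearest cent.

Undoing the 26% decrease: €2222.77 ÷ 0.74 ≈ €3003.743243.
Undoing the 6% increase: €3003.743243 ÷ 1.06 ≈ €2833.72.

€2833.72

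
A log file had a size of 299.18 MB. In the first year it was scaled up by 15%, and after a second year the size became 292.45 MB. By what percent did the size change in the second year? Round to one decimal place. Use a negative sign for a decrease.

After the first year: 299.18 × 1.15 = 344.057.
Second-year multiplier: 292.45 ÷ 344.057 ≈ 0.85.
That is a change of -15.0%.

-15.0%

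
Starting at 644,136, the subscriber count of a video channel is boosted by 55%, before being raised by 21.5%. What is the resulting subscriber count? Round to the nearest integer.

Each change multiplies by a factor: 1.55 × 1.215 = 1.88325.
644,136 × 1.88325 = 1213069.122 ≈ 1,213,069.

1,213,069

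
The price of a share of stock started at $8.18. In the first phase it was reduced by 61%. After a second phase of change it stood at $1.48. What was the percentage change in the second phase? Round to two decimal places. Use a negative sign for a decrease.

After the first phase: $8.18 × 0.39 = $3.1902.
Second-phase multiplier: $1.48 ÷ $3.1902 ≈ 0.463921.
That is a change of -53.61%.

-53.61%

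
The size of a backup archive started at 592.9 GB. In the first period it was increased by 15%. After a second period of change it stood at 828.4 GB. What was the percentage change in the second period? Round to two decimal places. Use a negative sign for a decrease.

21.50%

After the first period: 592.9 × 1.15 = 681.835.
Second-period multiplier: 828.4 ÷ 681.835 ≈ 1.214957.
That is a change of 21.50%.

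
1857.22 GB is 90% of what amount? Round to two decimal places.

2063.58 GB

1857.22 GB ÷ 0.9 ≈ 2063.58 GB.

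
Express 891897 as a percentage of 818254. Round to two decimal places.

109.00%

891897 ÷ 818254 ≈ 109.00%.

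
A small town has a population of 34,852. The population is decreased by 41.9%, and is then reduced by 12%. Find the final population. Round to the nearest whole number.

17,819

Apply the 41.9% decrease: 34,852 × 0.581 = 20249.012.
Apply the 12% decrease: 20249.012 × 0.88 = 17819.13056 ≈ 17,819.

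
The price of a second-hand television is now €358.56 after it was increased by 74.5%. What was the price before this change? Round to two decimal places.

The overall multiplier applied was 1.745.
So the original price was €358.56 ÷ 1.745 ≈ €205.48.

€205.48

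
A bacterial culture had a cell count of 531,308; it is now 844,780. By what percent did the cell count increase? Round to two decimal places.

59.00%

Change: 844,780 − 531,308 = 313,472.
Relative to the original: 313,472 ÷ 531,308 ≈ 59.00%.
So the cell count increased by 59.00%.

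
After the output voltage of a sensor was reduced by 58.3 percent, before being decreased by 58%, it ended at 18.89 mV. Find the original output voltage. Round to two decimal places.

Undoing the 58% decrease: 18.89 ÷ 0.42 ≈ 44.97619.
Undoing the 58.3% decrease: 44.97619 ÷ 0.417 ≈ 107.86 mV.

107.86 mV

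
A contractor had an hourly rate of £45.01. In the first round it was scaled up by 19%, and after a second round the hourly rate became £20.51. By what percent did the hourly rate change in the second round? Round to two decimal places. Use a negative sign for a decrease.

After the first round: £45.01 × 1.19 = £53.5619.
Second-round multiplier: £20.51 ÷ £53.5619 ≈ 0.382921.
That is a change of -61.71%.

-61.71%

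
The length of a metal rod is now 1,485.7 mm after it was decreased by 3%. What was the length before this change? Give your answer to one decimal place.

The overall multiplier applied was 0.97.
So the original length was 1,485.7 ÷ 0.97 ≈ 1,531.6 mm.

1,531.6 mm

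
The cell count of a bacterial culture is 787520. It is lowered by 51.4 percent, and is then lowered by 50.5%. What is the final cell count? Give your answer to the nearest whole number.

Apply the 51.4% decrease: 787520 × 0.486 = 382734.72.
After the 50.5% decrease: 382734.72 × 0.495 = 189453.6864 ≈ 189454.

189454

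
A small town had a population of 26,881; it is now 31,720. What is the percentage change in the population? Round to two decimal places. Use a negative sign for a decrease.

Change: 31,720 − 26,881 = 4,839.
Relative to the original: 4,839 ÷ 26,881 ≈ 18.00%.

18.00%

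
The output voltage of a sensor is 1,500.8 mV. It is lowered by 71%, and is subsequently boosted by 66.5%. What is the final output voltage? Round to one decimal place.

Each change multiplies by a factor: 0.29 × 1.665 = 0.48285.
1,500.8 × 0.48285 = 724.66128 ≈ 724.7.

724.7 mV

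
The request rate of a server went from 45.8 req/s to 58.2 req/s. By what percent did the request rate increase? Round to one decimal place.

Change: 58.2 − 45.8 = 12.4.
Relative to the original: 12.4 ÷ 45.8 ≈ 27.1%.
So the request rate increased by 27.1%.

27.1%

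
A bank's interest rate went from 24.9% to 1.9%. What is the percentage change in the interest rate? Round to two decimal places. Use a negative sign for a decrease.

The change is 1.9 − 24.9 = -23.0 percentage points.
Relative to the original 24.9%, that is -23.0 ÷ 24.9 ≈ -92.37%.

-92.37%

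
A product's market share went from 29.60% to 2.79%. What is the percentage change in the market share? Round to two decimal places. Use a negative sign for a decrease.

-90.57%

The change is 2.79 − 29.60 = -26.81 percentage points.
Relative to the original 29.60%, that is -26.81 ÷ 29.60 ≈ -90.57%.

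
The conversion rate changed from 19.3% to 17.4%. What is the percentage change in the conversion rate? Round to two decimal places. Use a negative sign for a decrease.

-9.84%

The change is 17.4 − 19.3 = -1.9 percentage points.
Relative to the original 19.3%, that is -1.9 ÷ 19.3 ≈ -9.84%.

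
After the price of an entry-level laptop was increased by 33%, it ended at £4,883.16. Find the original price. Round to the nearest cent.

The overall multiplier applied was 1.33.
So the original price was £4,883.16 ÷ 1.33 ≈ £3,671.55.

£3,671.55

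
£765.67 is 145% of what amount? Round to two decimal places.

£528.05

£765.67 ÷ 1.45 ≈ £528.05.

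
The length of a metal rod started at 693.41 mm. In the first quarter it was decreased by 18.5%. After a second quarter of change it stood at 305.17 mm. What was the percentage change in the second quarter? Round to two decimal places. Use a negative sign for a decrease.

-46.00%

After the first quarter: 693.41 × 0.815 = 565.12915.
Second-quarter multiplier: 305.17 ÷ 565.12915 ≈ 0.54.
That is a change of -46.00%.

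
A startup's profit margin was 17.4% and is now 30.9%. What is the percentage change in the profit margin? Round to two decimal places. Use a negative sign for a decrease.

77.59%

The change is 30.9 − 17.4 = 13.5 percentage points.
Relative to the original 17.4%, that is 13.5 ÷ 17.4 ≈ 77.59%.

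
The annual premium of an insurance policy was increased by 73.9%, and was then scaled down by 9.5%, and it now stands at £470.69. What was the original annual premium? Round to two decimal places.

£299.08

The overall multiplier applied was 1.739 × 0.905 = 1.573795.
So the original annual premium was £470.69 ÷ 1.573795 ≈ £299.08.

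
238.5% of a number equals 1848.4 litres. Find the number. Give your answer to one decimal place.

775.0 litres

1848.4 litres ÷ 2.385 ≈ 775.0 litres.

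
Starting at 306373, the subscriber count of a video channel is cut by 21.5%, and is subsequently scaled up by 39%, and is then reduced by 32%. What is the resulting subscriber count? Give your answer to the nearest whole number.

Each change multiplies by a factor: 0.785 × 1.39 × 0.68 = 0.741982.
306373 × 0.741982 = 227323.251286 ≈ 227323.

227323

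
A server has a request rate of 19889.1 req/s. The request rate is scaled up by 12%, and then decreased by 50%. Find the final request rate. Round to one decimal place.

11137.9 req/s

Each change multiplies by a factor: 1.12 × 0.5 = 0.56.
19889.1 × 0.56 = 11137.896 ≈ 11137.9.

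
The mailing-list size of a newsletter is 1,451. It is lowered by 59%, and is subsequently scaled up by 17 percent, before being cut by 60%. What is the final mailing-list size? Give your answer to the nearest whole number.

278

59% decrease: 1,451 × 0.41 = 594.91.
After the 17% increase: 594.91 × 1.17 = 696.0447.
60% decrease: 696.0447 × 0.4 = 278.41788 ≈ 278.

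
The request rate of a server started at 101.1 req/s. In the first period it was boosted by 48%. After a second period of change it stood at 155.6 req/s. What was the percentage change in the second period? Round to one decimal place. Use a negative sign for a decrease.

After the first period: 101.1 × 1.48 = 149.628.
Second-period multiplier: 155.6 ÷ 149.628 ≈ 1.03991.
That is a change of 4.0%.

4.0%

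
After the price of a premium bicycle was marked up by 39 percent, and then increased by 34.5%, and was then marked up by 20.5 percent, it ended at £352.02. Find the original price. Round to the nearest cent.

£156.26

The overall multiplier applied was 1.39 × 1.345 × 1.205 = 2.25280775.
So the original price was £352.02 ÷ 2.25280775 ≈ £156.26.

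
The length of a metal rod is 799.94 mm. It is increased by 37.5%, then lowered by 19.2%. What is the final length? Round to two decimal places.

888.73 mm

37.5% increase: 799.94 × 1.375 = 1099.9175.
19.2% decrease: 1099.9175 × 0.808 = 888.73334 ≈ 888.73.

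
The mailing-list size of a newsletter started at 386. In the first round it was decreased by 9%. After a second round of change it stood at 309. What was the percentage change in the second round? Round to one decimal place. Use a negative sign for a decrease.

-12.0%

After the first round: 386 × 0.91 = 351.26.
Second-round multiplier: 309 ÷ 351.26 ≈ 0.87969.
That is a change of -12.0%.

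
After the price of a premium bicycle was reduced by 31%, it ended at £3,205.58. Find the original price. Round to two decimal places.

The overall multiplier applied was 0.69.
So the original price was £3,205.58 ÷ 0.69 ≈ £4,645.77.

£4,645.77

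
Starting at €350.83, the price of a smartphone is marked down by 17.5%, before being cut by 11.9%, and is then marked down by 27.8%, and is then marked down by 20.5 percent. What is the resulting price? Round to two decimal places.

€146.36

Apply the 17.5% decrease: €350.83 × 0.825 = €289.43475.
After the 11.9% decrease: €289.43475 × 0.881 = €254.99201475.
After the 27.8% decrease: €254.99201475 × 0.722 = €184.1042346495.
After the 20.5% decrease: €184.1042346495 × 0.795 = €146.3628665463525 ≈ €146.36.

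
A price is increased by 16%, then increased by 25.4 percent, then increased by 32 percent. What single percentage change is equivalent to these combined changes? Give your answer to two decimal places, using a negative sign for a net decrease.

The combined multiplier is 1.16 × 1.254 × 1.32 = 1.9201248.
That corresponds to an increase of 92.01%.

92.01%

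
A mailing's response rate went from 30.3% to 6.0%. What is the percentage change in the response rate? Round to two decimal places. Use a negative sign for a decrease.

-80.20%

The change is 6.0 − 30.3 = -24.3 percentage points.
Relative to the original 30.3%, that is -24.3 ÷ 30.3 ≈ -80.20%.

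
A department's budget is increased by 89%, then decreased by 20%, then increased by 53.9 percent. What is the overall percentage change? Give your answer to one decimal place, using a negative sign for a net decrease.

132.7%

An 89% increase multiplies by 1.89.
Then a 20% decrease: 1.89 × 0.8 = 1.512.
Then a 53.9% increase: 1.512 × 1.539 = 2.326968.
Overall factor 2.326968, i.e. 132.7%.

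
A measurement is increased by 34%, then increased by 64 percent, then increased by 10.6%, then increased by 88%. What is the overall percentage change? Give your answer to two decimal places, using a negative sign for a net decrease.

A 34% increase multiplies by 1.34.
Then a 64% increase: 1.34 × 1.64 = 2.1976.
Then a 10.6% increase: 2.1976 × 1.106 = 2.4305456.
Then an 88% increase: 2.4305456 × 1.88 = 4.569425728.
Overall factor 4.569425728, i.e. 356.94%.

356.94%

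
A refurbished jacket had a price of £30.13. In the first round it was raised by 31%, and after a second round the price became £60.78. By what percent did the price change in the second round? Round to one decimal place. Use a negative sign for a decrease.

After the first round: £30.13 × 1.31 = £39.4703.
Second-round multiplier: £60.78 ÷ £39.4703 ≈ 1.53989.
That is a change of 54.0%.

54.0%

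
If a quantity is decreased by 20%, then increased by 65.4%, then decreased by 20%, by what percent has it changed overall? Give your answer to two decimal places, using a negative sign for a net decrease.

5.86%

The combined multiplier is 0.8 × 1.654 × 0.8 = 1.05856.
That corresponds to an increase of 5.86%.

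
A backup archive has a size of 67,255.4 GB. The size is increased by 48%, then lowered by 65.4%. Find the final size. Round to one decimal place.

34,440.1 GB

Each change multiplies by a factor: 1.48 × 0.346 = 0.51208.
67,255.4 × 0.51208 = 34440.145232 ≈ 34,440.1.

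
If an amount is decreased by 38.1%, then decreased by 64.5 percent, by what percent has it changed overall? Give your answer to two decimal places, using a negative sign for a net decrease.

A 38.1% decrease multiplies by 0.619.
Then a 64.5% decrease: 0.619 × 0.355 = 0.219745.
Overall factor 0.219745, i.e. -78.03%.

-78.03%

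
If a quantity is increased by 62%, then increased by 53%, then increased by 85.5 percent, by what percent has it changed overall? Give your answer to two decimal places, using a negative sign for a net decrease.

359.78%

A 62% increase multiplies by 1.62.
Then a 53% increase: 1.62 × 1.53 = 2.4786.
Then an 85.5% increase: 2.4786 × 1.855 = 4.597803.
Overall factor 4.597803, i.e. 359.78%.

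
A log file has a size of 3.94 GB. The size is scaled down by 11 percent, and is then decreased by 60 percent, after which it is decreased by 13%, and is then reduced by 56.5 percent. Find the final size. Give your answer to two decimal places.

After the 11% decrease: 3.94 × 0.89 = 3.5066.
Apply the 60% decrease: 3.5066 × 0.4 = 1.40264.
13% decrease: 1.40264 × 0.87 = 1.2202968.
56.5% decrease: 1.2202968 × 0.435 = 0.530829108 ≈ 0.53.

0.53 GB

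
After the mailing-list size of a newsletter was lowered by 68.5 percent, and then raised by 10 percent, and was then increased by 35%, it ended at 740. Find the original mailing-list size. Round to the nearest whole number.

1,582

Undoing the 35% increase: 740 ÷ 1.35 ≈ 548.148148.
Undoing the 10% increase: 548.148148 ÷ 1.1 ≈ 498.316498.
Undoing the 68.5% decrease: 498.316498 ÷ 0.315 ≈ 1,582.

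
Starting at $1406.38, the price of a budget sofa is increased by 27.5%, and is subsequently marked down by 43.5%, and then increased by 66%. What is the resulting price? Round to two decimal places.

Each change multiplies by a factor: 1.275 × 0.565 × 1.66 = 1.1958225.
$1406.38 × 1.1958225 = $1681.78084755 ≈ $1681.78.

$1681.78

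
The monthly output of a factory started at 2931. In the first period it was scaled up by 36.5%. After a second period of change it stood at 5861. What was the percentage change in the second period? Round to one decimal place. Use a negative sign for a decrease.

46.5%

After the first period: 2931 × 1.365 = 4000.815.
Second-period multiplier: 5861 ÷ 4000.815 ≈ 1.46495.
That is a change of 46.5%.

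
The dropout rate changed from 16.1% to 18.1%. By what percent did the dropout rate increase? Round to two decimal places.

12.42%

The change is 18.1 − 16.1 = 2.0 percentage points.
Relative to the original 16.1%, that is 2.0 ÷ 16.1 ≈ 12.42%.
So the dropout rate rose by 12.42%.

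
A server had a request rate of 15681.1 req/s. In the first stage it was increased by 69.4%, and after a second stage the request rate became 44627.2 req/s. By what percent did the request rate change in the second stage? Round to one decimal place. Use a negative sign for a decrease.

After the first stage: 15681.1 × 1.694 = 26563.7834.
Second-stage multiplier: 44627.2 ÷ 26563.7834 ≈ 1.68.
That is a change of 68.0%.

68.0%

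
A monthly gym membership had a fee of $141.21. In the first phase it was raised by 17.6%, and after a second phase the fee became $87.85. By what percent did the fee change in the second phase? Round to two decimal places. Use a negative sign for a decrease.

After the first phase: $141.21 × 1.176 = $166.06296.
Second-phase multiplier: $87.85 ÷ $166.06296 ≈ 0.529016.
That is a change of -47.10%.

-47.10%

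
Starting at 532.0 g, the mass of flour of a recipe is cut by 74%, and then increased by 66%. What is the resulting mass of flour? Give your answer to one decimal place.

229.6 g

Apply the 74% decrease: 532.0 × 0.26 = 138.32.
66% increase: 138.32 × 1.66 = 229.6112 ≈ 229.6.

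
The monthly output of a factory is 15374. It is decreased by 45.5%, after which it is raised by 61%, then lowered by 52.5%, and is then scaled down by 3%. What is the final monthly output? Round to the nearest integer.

6215

After the 45.5% decrease: 15374 × 0.545 = 8378.83.
After the 61% increase: 8378.83 × 1.61 = 13489.9163.
Apply the 52.5% decrease: 13489.9163 × 0.475 = 6407.7102425.
After the 3% decrease: 6407.7102425 × 0.97 = 6215.478935225 ≈ 6215.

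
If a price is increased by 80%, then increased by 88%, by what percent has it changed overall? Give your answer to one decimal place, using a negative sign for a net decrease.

The combined multiplier is 1.8 × 1.88 = 3.384.
That corresponds to an increase of 238.4%.

238.4%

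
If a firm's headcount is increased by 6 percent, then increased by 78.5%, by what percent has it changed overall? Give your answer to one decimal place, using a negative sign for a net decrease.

89.2%

A 6% increase multiplies by 1.06.
Then a 78.5% increase: 1.06 × 1.785 = 1.8921.
Overall factor 1.8921, i.e. 89.2%.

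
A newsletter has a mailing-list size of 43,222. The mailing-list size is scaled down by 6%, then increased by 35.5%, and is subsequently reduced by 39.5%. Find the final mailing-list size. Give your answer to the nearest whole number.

33,306

Each change multiplies by a factor: 0.94 × 1.355 × 0.605 = 0.7705885.
43,222 × 0.7705885 = 33306.376147 ≈ 33,306.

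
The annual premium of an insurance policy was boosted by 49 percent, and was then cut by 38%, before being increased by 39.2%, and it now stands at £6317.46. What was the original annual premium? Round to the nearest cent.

£4912.76

Undoing the 39.2% increase: £6317.46 ÷ 1.392 ≈ £4538.405172.
Undoing the 38% decrease: £4538.405172 ÷ 0.62 ≈ £7320.008342.
Undoing the 49% increase: £7320.008342 ÷ 1.49 ≈ £4912.76.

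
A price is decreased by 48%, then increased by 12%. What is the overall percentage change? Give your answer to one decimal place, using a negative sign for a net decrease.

The combined multiplier is 0.52 × 1.12 = 0.5824.
That corresponds to a decrease of 41.8%.

-41.8%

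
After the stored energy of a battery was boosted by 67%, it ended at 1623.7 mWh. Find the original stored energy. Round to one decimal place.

The overall multiplier applied was 1.67.
So the original stored energy was 1623.7 ÷ 1.67 ≈ 972.3 mWh.

972.3 mWh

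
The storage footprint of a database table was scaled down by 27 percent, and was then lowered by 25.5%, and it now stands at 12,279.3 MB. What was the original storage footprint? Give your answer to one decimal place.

The overall multiplier applied was 0.73 × 0.745 = 0.54385.
So the original storage footprint was 12,279.3 ÷ 0.54385 ≈ 22,578.5 MB.

22,578.5 MB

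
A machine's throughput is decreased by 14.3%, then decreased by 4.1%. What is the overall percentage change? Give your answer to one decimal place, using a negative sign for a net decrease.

The combined multiplier is 0.857 × 0.959 = 0.821863.
That corresponds to a decrease of 17.8%.

-17.8%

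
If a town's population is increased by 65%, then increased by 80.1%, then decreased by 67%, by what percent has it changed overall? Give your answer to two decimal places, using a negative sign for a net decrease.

-1.94%

The combined multiplier is 1.65 × 1.801 × 0.33 = 0.9806445.
That corresponds to a decrease of 1.94%.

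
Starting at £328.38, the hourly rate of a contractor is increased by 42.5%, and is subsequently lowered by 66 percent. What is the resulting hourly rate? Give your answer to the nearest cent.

£159.10

Each change multiplies by a factor: 1.425 × 0.34 = 0.4845.
£328.38 × 0.4845 = £159.10011 ≈ £159.10.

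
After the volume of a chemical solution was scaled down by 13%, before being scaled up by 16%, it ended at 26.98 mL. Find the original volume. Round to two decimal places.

26.73 mL

Undoing the 16% increase: 26.98 ÷ 1.16 ≈ 23.258621.
Undoing the 13% decrease: 23.258621 ÷ 0.87 ≈ 26.73 mL.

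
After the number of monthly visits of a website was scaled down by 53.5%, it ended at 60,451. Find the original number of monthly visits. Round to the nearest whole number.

130,002

The overall multiplier applied was 0.465.
So the original number of monthly visits was 60,451 ÷ 0.465 ≈ 130,002.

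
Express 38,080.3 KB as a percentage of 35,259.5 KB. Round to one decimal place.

38,080.3 KB ÷ 35,259.5 KB ≈ 108.0%.

108.0%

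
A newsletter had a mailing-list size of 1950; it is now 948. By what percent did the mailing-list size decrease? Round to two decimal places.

Change: 948 − 1950 = -1002.
Relative to the original: -1002 ÷ 1950 ≈ -51.38%.
So the mailing-list size decreased by 51.38%.

51.38%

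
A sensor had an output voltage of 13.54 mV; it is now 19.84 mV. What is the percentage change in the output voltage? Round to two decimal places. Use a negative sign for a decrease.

46.53%

Change: 19.84 − 13.54 = 6.30.
Relative to the original: 6.30 ÷ 13.54 ≈ 46.53%.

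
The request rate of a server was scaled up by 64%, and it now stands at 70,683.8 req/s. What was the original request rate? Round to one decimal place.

43,099.9 req/s

The overall multiplier applied was 1.64.
So the original request rate was 70,683.8 ÷ 1.64 ≈ 43,099.9 req/s.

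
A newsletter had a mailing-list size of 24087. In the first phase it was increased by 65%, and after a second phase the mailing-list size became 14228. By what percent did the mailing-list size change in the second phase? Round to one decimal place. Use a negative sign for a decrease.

After the first phase: 24087 × 1.65 = 39743.55.
Second-phase multiplier: 14228 ÷ 39743.55 ≈ 0.358.
That is a change of -64.2%.

-64.2%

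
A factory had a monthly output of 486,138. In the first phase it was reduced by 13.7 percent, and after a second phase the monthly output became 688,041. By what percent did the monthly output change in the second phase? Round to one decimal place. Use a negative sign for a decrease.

After the first phase: 486,138 × 0.863 = 419537.094.
Second-phase multiplier: 688,041 ÷ 419537.094 ≈ 1.64.
That is a change of 64.0%.

64.0%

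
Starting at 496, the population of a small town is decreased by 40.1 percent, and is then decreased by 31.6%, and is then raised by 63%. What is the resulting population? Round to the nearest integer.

331

After the 40.1% decrease: 496 × 0.599 = 297.104.
Apply the 31.6% decrease: 297.104 × 0.684 = 203.219136.
After the 63% increase: 203.219136 × 1.63 = 331.24719168 ≈ 331.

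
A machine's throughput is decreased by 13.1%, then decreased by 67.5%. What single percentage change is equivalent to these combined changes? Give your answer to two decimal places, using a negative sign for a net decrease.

A 13.1% decrease multiplies by 0.869.
Then a 67.5% decrease: 0.869 × 0.325 = 0.282425.
Overall factor 0.282425, i.e. -71.76%.

-71.76%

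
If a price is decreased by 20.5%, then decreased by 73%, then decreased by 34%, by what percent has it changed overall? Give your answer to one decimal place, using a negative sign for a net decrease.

-85.8%

The combined multiplier is 0.795 × 0.27 × 0.66 = 0.141669.
That corresponds to a decrease of 85.8%.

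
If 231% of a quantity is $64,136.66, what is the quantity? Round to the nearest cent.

$64,136.66 ÷ 2.31 ≈ $27,764.79.

$27,764.79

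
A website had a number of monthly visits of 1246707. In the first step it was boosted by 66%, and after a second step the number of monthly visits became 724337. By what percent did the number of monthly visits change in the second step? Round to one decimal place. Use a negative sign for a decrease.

-65.0%

After the first step: 1246707 × 1.66 = 2069533.62.
Second-step multiplier: 724337 ÷ 2069533.62 ≈ 0.35.
That is a change of -65.0%.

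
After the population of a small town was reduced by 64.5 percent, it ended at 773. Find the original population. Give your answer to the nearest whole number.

2177

The overall multiplier applied was 0.355.
So the original population was 773 ÷ 0.355 ≈ 2177.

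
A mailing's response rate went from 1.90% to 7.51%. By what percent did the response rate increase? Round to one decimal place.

The change is 7.51 − 1.90 = 5.61 percentage points.
Relative to the original 1.90%, that is 5.61 ÷ 1.90 ≈ 295.3%.
So the response rate rose by 295.3%.

295.3%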